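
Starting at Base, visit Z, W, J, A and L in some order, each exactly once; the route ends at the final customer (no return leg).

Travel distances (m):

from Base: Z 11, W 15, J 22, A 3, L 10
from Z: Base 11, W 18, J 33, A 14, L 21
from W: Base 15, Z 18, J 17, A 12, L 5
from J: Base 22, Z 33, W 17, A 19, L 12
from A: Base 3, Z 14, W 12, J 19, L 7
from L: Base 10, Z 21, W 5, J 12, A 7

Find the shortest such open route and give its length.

There are 5! = 120 possible orderings.
Base → Z → W → J → A → L: 11+18+17+19+7 = 72
Base → Z → W → J → L → A: 11+18+17+12+7 = 65
Base → Z → W → A → J → L: 11+18+12+19+12 = 72
Base → Z → W → A → L → J: 11+18+12+7+12 = 60
Base → Z → W → L → J → A: 11+18+5+12+19 = 65
Base → Z → W → L → A → J: 11+18+5+7+19 = 60
Base → Z → J → W → A → L: 11+33+17+12+7 = 80
Base → Z → J → W → L → A: 11+33+17+5+7 = 73
Base → Z → J → A → W → L: 11+33+19+12+5 = 80
Base → Z → J → A → L → W: 11+33+19+7+5 = 75
Base → Z → J → L → W → A: 11+33+12+5+12 = 73
Base → Z → J → L → A → W: 11+33+12+7+12 = 75
Base → Z → A → W → J → L: 11+14+12+17+12 = 66
Base → Z → A → W → L → J: 11+14+12+5+12 = 54
… (106 more)
Base → A → Z → W → L → J: 3+14+18+5+12 = 52  ← best
The minimum is 52.
One shortest path: Base → A → Z → W → L → J.

Minimum one-way distance = 52 m.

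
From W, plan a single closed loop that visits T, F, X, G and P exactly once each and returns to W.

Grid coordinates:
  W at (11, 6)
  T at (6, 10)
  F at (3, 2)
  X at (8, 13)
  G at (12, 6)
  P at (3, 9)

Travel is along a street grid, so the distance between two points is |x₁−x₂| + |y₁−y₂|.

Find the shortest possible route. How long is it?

Minimum total distance: 40.

There are 60 distinct closed tours to check (reversals are equivalent).
W-T-F-X-G-P-W: 9+11+16+11+12+11 = 70
W-T-F-X-P-G-W: 9+11+16+9+12+1 = 58
W-T-F-G-X-P-W: 9+11+13+11+9+11 = 64
W-T-F-G-P-X-W: 9+11+13+12+9+10 = 64
W-T-F-P-X-G-W: 9+11+7+9+11+1 = 48
W-T-F-P-G-X-W: 9+11+7+12+11+10 = 60
W-T-X-F-G-P-W: 9+5+16+13+12+11 = 66
W-T-X-F-P-G-W: 9+5+16+7+12+1 = 50
W-T-X-G-F-P-W: 9+5+11+13+7+11 = 56
W-T-X-G-P-F-W: 9+5+11+12+7+12 = 56
W-T-X-P-F-G-W: 9+5+9+7+13+1 = 44
W-T-X-P-G-F-W: 9+5+9+12+13+12 = 60
W-T-G-F-X-P-W: 9+10+13+16+9+11 = 68
W-T-G-F-P-X-W: 9+10+13+7+9+10 = 58
… (46 more)
W-F-P-T-X-G-W: 12+7+4+5+11+1 = 40  ← best
The minimum is 40.
One optimal route: W → F → P → T → X → G → W (or its reverse).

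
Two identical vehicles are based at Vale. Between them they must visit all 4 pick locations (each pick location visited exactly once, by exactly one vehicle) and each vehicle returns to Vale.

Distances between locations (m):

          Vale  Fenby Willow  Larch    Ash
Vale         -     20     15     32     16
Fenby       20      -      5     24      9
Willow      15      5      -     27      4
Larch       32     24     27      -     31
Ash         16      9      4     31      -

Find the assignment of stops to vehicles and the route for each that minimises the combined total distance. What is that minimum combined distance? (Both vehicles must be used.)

Minimum combined distance: 108 m.

Check every non-empty split of the stops between the two vehicles; for each half take its own optimal tour:
  {Fenby} + {Willow, Larch, Ash}: 40 + 79 = 119
  {Willow} + {Fenby, Larch, Ash}: 30 + 81 = 111
  {Fenby, Willow} + {Larch, Ash}: 40 + 79 = 119
  {Larch} + {Fenby, Willow, Ash}: 64 + 45 = 109
  {Fenby, Larch} + {Willow, Ash}: 76 + 35 = 111
  {Willow, Larch} + {Fenby, Ash}: 74 + 45 = 119
  … (7 splits in total)
  {Fenby, Willow, Larch} + {Ash}: 76 + 32 = 108  ← best
Best: vehicle 1 Vale → Willow → Fenby → Larch → Vale = 76; vehicle 2 Vale → Ash → Vale = 32; combined 108.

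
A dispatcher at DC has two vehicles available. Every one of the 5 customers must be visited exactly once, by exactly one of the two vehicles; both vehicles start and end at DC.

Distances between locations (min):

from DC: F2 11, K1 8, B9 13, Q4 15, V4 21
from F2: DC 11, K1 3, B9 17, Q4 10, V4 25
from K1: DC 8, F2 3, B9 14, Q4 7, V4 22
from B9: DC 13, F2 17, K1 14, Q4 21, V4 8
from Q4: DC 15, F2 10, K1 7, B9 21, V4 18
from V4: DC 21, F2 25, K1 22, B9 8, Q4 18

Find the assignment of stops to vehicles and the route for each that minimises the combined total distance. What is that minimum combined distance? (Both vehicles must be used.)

Check every non-empty split of the stops between the two vehicles; for each half take its own optimal tour:
  {F2} + {K1, B9, Q4, V4}: 22 + 54 = 76
  {K1} + {F2, B9, Q4, V4}: 16 + 60 = 76
  {F2, K1} + {B9, Q4, V4}: 22 + 54 = 76
  {B9} + {F2, K1, Q4, V4}: 26 + 60 = 86
  {F2, B9} + {K1, Q4, V4}: 41 + 54 = 95
  {K1, B9} + {F2, Q4, V4}: 35 + 60 = 95
  … (15 splits in total)
Best: vehicle 1 DC → F2 → DC = 22; vehicle 2 DC → K1 → Q4 → V4 → B9 → DC = 54; combined 76.

Minimum combined distance: 76 min.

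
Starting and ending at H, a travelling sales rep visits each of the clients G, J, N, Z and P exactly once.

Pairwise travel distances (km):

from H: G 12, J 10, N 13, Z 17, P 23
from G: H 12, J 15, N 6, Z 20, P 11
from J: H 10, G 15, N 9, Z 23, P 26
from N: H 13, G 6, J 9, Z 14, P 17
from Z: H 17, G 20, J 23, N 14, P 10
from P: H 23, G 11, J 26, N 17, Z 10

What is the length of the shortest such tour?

Shortest round trip = 63 km.

With 5 stops there are 5!/2 = 60 distinct round trips (a route and its reverse cost the same).
H-G-J-N-Z-P-H: 12+15+9+14+10+23 = 83
H-G-J-N-P-Z-H: 12+15+9+17+10+17 = 80
H-G-J-Z-N-P-H: 12+15+23+14+17+23 = 104
H-G-J-Z-P-N-H: 12+15+23+10+17+13 = 90
H-G-J-P-N-Z-H: 12+15+26+17+14+17 = 101
H-G-J-P-Z-N-H: 12+15+26+10+14+13 = 90
H-G-N-J-Z-P-H: 12+6+9+23+10+23 = 83
H-G-N-J-P-Z-H: 12+6+9+26+10+17 = 80
H-G-N-Z-J-P-H: 12+6+14+23+26+23 = 104
H-G-N-Z-P-J-H: 12+6+14+10+26+10 = 78
H-G-N-P-J-Z-H: 12+6+17+26+23+17 = 101
H-G-N-P-Z-J-H: 12+6+17+10+23+10 = 78
H-G-Z-J-N-P-H: 12+20+23+9+17+23 = 104
H-G-Z-J-P-N-H: 12+20+23+26+17+13 = 111
… (46 more)
H-J-N-G-P-Z-H: 10+9+6+11+10+17 = 63  ← best
The minimum is 63.
One optimal route: H → J → N → G → P → Z → H (or its reverse).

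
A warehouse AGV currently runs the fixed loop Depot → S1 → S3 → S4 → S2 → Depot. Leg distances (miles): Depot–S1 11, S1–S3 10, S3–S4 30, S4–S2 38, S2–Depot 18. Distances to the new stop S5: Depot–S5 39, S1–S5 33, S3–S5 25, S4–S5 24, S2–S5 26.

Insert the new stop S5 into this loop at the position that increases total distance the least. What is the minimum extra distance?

Insertion cost between consecutive stops i–j is d(i,S5) + d(S5,j) − d(i,j):
  between Depot and S1: 39 + 33 − 11 = 61
  between S1 and S3: 33 + 25 − 10 = 48
  between S3 and S4: 25 + 24 − 30 = 19
  between S4 and S2: 24 + 26 − 38 = 12
  between S2 and Depot: 26 + 39 − 18 = 47
Cheapest insertion is between S4 and S2, adding 12.
New total = 107 + 12 = 119.

Minimum extra distance: 12 miles, inserting S5 between S4 and S2.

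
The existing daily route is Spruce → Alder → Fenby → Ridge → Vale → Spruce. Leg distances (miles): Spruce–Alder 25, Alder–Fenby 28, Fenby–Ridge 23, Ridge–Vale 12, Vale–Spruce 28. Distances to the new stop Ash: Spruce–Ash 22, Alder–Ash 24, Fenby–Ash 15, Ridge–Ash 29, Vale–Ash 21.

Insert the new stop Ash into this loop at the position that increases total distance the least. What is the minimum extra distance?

Insertion cost between consecutive stops i–j is d(i,Ash) + d(Ash,j) − d(i,j):
  between Spruce and Alder: 22 + 24 − 25 = 21
  between Alder and Fenby: 24 + 15 − 28 = 11
  between Fenby and Ridge: 15 + 29 − 23 = 21
  between Ridge and Vale: 29 + 21 − 12 = 38
  between Vale and Spruce: 21 + 22 − 28 = 15
Cheapest insertion is between Alder and Fenby, adding 11.
New total = 116 + 11 = 127.

Adding 11 miles by placing Ash on the Alder–Fenby leg.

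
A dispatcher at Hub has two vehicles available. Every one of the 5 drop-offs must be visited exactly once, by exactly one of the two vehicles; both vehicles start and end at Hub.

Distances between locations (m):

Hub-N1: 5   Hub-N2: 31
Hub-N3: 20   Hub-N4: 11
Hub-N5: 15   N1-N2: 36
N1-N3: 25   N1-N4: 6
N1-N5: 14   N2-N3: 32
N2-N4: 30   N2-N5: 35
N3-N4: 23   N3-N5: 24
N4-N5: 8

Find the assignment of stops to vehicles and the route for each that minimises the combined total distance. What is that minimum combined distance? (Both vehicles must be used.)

There are 2^4 − 1 = 15 ways to divide the 5 stops into two non-empty groups. For each, the best each vehicle can do is its own shortest tour through its group:
  {N1} + {N2, N3, N4, N5}: 10 + 105 = 115
  {N2} + {N1, N3, N4, N5}: 62 + 63 = 125
  {N1, N2} + {N3, N4, N5}: 72 + 63 = 135
  {N3} + {N1, N2, N4, N5}: 40 + 85 = 125
  {N1, N3} + {N2, N4, N5}: 50 + 84 = 134
  {N2, N3} + {N1, N4, N5}: 83 + 34 = 117
  … (15 splits in total)
Best: vehicle 1 Hub → N1 → Hub = 10; vehicle 2 Hub → N3 → N2 → N4 → N5 → Hub = 105; combined 115.

115 m — the smallest possible combined total.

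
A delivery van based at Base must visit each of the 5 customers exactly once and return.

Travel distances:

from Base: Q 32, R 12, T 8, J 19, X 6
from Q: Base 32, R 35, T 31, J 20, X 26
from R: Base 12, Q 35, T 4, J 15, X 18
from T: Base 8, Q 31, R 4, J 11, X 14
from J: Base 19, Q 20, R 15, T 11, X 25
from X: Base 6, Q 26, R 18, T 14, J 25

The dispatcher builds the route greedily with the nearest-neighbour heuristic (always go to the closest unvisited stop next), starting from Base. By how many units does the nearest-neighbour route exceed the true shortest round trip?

The nearest-neighbour route is 12 longer than optimal.

From Base: X=6, T=8, R=12, J=19, Q=32 → choose X (6).
From X: T=14, R=18, J=25, Q=26 → choose T (14).
From T: R=4, J=11, Q=31 → choose R (4).
From R: J=15, Q=35 → choose J (15).
From J: Q=20 → choose Q (20).
NN route Base → X → T → R → J → Q → Base costs 91.
Optimal: Base → R → T → J → Q → X → Base costs 79 (by enumerating all 60 distinct tours).
Excess = 91 − 79 = 12.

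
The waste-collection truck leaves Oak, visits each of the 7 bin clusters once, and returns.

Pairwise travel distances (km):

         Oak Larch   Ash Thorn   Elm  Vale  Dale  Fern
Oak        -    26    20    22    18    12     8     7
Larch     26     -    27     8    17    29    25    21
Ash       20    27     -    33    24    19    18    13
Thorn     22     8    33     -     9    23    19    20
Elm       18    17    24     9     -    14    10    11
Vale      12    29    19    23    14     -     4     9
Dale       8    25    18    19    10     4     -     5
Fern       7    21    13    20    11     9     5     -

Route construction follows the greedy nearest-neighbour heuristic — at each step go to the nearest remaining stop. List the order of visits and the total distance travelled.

Oak → [Fern:7 / Dale:8 / Vale:12 / Elm:18 / Ash:20 / Thorn:22 / Larch:26] → Fern (7)
Fern → [Dale:5 / Vale:9 / Elm:11 / Ash:13 / Thorn:20 / Larch:21] → Dale (5)
Dale → [Vale:4 / Elm:10 / Ash:18 / Thorn:19 / Larch:25] → Vale (4)
Vale → [Elm:14 / Ash:19 / Thorn:23 / Larch:29] → Elm (14)
Elm → [Thorn:9 / Larch:17 / Ash:24] → Thorn (9)
Thorn → [Larch:8 / Ash:33] → Larch (8)
Larch → [Ash:27] → Ash (27)
Return Ash→Oak: 20.
Total = 7 + 5 + 4 + 14 + 9 + 8 + 27 + 20 = 94.

94 km along Oak → Fern → Dale → Vale → Elm → Thorn → Larch → Ash → Oak.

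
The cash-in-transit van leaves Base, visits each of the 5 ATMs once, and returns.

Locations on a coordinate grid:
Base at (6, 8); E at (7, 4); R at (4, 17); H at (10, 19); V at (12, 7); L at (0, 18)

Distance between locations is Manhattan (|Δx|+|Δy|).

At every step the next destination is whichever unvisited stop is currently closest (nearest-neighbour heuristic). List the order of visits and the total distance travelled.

At Base the remaining stops are E 5, V 7, R 11, H 15, L 16; go to E.
At E the remaining stops are V 8, R 16, H 18, L 21; go to V.
At V the remaining stops are H 14, R 18, L 23; go to H.
At H the remaining stops are R 8, L 11; go to R.
At R the remaining stops are L 5; go to L.
Return L→Base: 16.
Total = 5 + 8 + 14 + 8 + 5 + 16 = 56.

Total distance 56 via the nearest-neighbour route Base → E → V → H → R → L → Base.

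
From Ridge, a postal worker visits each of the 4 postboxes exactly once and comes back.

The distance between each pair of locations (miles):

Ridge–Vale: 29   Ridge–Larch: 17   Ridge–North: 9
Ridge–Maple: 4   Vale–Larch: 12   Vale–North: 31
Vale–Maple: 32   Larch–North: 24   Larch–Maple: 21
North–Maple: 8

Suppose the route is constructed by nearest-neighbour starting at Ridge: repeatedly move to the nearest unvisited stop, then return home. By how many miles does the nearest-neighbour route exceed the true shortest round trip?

From Ridge: Maple=4, North=9, Larch=17, Vale=29 → choose Maple (4).
From Maple: North=8, Larch=21, Vale=32 → choose North (8).
From North: Larch=24, Vale=31 → choose Larch (24).
From Larch: Vale=12 → choose Vale (12).
NN route Ridge → Maple → North → Larch → Vale → Ridge costs 77.
Optimal: Ridge → Larch → Vale → North → Maple → Ridge costs 72 (by enumerating all 12 distinct tours).
Excess = 77 − 72 = 5.

Excess over optimum: 5 miles.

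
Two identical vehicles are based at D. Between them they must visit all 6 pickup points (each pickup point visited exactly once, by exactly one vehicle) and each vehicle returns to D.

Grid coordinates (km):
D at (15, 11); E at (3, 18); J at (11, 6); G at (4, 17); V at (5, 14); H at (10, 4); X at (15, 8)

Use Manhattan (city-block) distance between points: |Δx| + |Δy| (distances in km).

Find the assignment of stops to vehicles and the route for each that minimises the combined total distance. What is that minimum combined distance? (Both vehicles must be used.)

Minimum combined distance: 58 km.

There are 2^5 − 1 = 31 ways to divide the 6 stops into two non-empty groups. For each, the best each vehicle can do is its own shortest tour through its group:
  {E} + {J, G, V, H, X}: 38 + 48 = 86
  {J} + {E, G, V, H, X}: 18 + 52 = 70
  {E, J} + {G, V, H, X}: 48 + 48 = 96
  {G} + {E, J, V, H, X}: 34 + 52 = 86
  {E, G} + {J, V, H, X}: 38 + 40 = 78
  {J, G} + {E, V, H, X}: 44 + 52 = 96
  … (31 splits in total)
  {E, J, G, V, H} + {X}: 52 + 6 = 58  ← best
Best: vehicle 1 D → E → G → V → H → J → D = 52; vehicle 2 D → X → D = 6; combined 58.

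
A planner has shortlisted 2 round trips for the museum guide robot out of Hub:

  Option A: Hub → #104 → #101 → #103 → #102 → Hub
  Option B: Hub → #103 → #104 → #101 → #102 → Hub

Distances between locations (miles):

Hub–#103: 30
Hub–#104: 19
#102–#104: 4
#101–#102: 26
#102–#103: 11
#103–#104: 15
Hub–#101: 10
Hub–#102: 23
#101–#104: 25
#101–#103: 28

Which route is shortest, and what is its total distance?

Option A: 19 + 25 + 28 + 11 + 23 = 106
Option B: 30 + 15 + 25 + 26 + 23 = 119

Shortest is Option A, total 106 miles.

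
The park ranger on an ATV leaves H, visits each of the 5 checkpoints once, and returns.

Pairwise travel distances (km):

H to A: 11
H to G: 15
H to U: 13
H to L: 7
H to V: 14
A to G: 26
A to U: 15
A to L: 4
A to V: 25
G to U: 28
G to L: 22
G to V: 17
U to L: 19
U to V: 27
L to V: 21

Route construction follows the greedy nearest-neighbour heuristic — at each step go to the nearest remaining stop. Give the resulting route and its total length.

H → [L:7 / A:11 / U:13 / V:14 / G:15] → L (7)
L → [A:4 / U:19 / V:21 / G:22] → A (4)
A → [U:15 / V:25 / G:26] → U (15)
U → [V:27 / G:28] → V (27)
V → [G:17] → G (17)
Return G→H: 15.
Total = 7 + 4 + 15 + 27 + 17 + 15 = 85.

85 km along H → L → A → U → V → G → H.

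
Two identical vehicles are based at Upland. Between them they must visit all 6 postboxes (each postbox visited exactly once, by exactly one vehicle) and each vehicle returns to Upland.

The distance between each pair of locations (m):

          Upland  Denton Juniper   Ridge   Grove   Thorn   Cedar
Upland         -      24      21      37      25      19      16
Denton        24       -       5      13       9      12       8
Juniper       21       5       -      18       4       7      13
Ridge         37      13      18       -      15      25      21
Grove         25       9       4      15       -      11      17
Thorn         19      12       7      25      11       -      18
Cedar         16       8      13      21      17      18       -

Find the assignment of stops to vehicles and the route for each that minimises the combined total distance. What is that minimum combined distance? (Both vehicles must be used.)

Check every non-empty split of the stops between the two vehicles; for each half take its own optimal tour:
  {Denton} + {Juniper, Ridge, Grove, Thorn, Cedar}: 48 + 82 = 130
  {Juniper} + {Denton, Ridge, Grove, Thorn, Cedar}: 42 + 82 = 124
  {Denton, Juniper} + {Ridge, Grove, Thorn, Cedar}: 50 + 82 = 132
  {Ridge} + {Denton, Juniper, Grove, Thorn, Cedar}: 74 + 63 = 137
  {Denton, Ridge} + {Juniper, Grove, Thorn, Cedar}: 74 + 63 = 137
  {Juniper, Ridge} + {Denton, Grove, Thorn, Cedar}: 76 + 63 = 139
  … (31 splits in total)
  {Denton, Juniper, Ridge, Grove, Thorn} + {Cedar}: 82 + 32 = 114  ← best
Best: vehicle 1 Upland → Denton → Ridge → Grove → Juniper → Thorn → Upland = 82; vehicle 2 Upland → Cedar → Upland = 32; combined 114.

114 m — the smallest possible combined total.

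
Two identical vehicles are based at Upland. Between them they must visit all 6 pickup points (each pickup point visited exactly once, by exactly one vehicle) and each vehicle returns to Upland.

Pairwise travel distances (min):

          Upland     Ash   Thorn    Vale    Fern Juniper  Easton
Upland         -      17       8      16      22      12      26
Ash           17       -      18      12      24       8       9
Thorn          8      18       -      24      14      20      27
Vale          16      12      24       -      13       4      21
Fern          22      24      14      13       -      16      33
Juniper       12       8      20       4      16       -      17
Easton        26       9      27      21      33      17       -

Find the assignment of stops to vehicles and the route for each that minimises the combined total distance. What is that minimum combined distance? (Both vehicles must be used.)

98 min — the smallest possible combined total.

There are 2^5 − 1 = 31 ways to divide the 6 stops into two non-empty groups. For each, the best each vehicle can do is its own shortest tour through its group:
  {Ash} + {Thorn, Vale, Fern, Juniper, Easton}: 34 + 82 = 116
  {Thorn} + {Ash, Vale, Fern, Juniper, Easton}: 16 + 82 = 98
  {Ash, Thorn} + {Vale, Fern, Juniper, Easton}: 43 + 82 = 125
  {Vale} + {Ash, Thorn, Fern, Juniper, Easton}: 32 + 81 = 113
  {Ash, Vale} + {Thorn, Fern, Juniper, Easton}: 45 + 81 = 126
  {Thorn, Vale} + {Ash, Fern, Juniper, Easton}: 48 + 81 = 129
  … (31 splits in total)
Best: vehicle 1 Upland → Thorn → Upland = 16; vehicle 2 Upland → Ash → Easton → Juniper → Vale → Fern → Upland = 82; combined 98.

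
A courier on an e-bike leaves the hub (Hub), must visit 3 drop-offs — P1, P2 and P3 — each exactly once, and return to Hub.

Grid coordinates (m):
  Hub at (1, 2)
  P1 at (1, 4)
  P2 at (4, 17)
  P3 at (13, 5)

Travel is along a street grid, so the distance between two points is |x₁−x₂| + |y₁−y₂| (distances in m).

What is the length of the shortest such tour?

Minimum total distance: 54 m.

Hub - P1 - P2 - P3 - Hub: 2+16+21+15 = 54
Hub - P1 - P3 - P2 - Hub: 2+13+21+18 = 54
Hub - P2 - P1 - P3 - Hub: 18+16+13+15 = 62
The minimum is 54.
One optimal route: Hub → P1 → P2 → P3 → Hub (or its reverse).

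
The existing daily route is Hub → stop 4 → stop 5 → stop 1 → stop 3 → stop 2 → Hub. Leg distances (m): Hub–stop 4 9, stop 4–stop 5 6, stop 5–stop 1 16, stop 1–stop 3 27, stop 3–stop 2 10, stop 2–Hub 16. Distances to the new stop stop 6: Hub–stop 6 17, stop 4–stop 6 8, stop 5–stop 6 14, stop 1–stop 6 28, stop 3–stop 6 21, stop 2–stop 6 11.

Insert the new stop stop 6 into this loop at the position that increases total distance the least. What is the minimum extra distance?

Insertion cost between consecutive stops i–j is d(i,stop 6) + d(stop 6,j) − d(i,j):
  between Hub and stop 4: 17 + 8 − 9 = 16
  between stop 4 and stop 5: 8 + 14 − 6 = 16
  between stop 5 and stop 1: 14 + 28 − 16 = 26
  between stop 1 and stop 3: 28 + 21 − 27 = 22
  between stop 3 and stop 2: 21 + 11 − 10 = 22
  between stop 2 and Hub: 11 + 17 − 16 = 12
Cheapest insertion is between stop 2 and Hub, adding 12.
New total = 84 + 12 = 96.

+12 m — insert stop 6 between stop 2 and Hub.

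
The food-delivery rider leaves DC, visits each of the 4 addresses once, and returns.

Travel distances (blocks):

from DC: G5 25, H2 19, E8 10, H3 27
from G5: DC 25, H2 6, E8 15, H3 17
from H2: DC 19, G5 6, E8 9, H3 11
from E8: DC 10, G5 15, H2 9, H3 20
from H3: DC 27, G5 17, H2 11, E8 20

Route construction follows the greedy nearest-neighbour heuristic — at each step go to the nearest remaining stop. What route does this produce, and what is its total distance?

Total distance 69 blocks via the nearest-neighbour route DC → E8 → H2 → G5 → H3 → DC.

At DC the remaining stops are E8 10, H2 19, G5 25, H3 27; go to E8.
At E8 the remaining stops are H2 9, G5 15, H3 20; go to H2.
At H2 the remaining stops are G5 6, H3 11; go to G5.
At G5 the remaining stops are H3 17; go to H3.
Return H3→DC: 27.
Total = 10 + 9 + 6 + 17 + 27 = 69.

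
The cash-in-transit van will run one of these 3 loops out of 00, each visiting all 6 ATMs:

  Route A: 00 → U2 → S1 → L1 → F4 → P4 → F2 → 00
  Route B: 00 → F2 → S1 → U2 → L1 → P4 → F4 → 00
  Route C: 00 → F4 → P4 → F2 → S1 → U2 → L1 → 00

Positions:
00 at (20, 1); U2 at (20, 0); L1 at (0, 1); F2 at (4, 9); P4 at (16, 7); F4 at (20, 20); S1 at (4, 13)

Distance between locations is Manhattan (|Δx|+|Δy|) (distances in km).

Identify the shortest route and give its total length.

124 km — Route C is the shortest.

Route A: 1 + 29 + 16 + 39 + 17 + 14 + 24 = 140
Route B: 24 + 4 + 29 + 21 + 22 + 17 + 19 = 136
Route C: 19 + 17 + 14 + 4 + 29 + 21 + 20 = 124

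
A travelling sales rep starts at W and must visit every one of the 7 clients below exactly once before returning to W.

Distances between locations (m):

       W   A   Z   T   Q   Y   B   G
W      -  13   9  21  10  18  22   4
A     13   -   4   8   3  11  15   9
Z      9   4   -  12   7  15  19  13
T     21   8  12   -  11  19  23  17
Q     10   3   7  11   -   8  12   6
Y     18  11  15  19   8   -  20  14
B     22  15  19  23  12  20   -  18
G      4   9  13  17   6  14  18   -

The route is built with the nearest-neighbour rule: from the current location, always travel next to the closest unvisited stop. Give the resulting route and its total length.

From W: distances to unvisited — G=4, Z=9, Q=10, A=13, Y=18, T=21, B=22. Nearest is G (4).
From G: distances to unvisited — Q=6, A=9, Z=13, Y=14, T=17, B=18. Nearest is Q (6).
From Q: distances to unvisited — A=3, Z=7, Y=8, T=11, B=12. Nearest is A (3).
From A: distances to unvisited — Z=4, T=8, Y=11, B=15. Nearest is Z (4).
From Z: distances to unvisited — T=12, Y=15, B=19. Nearest is T (12).
From T: distances to unvisited — Y=19, B=23. Nearest is Y (19).
From Y: distances to unvisited — B=20. Nearest is B (20).
Return B→W: 22.
Total = 4 + 6 + 3 + 4 + 12 + 19 + 20 + 22 = 90.

Nearest-neighbour total = 90 m; route W → G → Q → A → Z → T → Y → B → W.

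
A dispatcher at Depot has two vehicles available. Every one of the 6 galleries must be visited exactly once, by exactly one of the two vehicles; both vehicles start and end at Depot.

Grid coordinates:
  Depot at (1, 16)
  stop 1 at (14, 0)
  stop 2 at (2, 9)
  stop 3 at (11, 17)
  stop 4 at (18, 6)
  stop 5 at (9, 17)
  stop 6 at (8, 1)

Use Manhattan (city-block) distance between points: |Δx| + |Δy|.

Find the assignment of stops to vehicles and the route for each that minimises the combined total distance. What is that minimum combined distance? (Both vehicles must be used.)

Minimum combined distance: 84.

Try each way of splitting the stops between the two vehicles (each non-empty) and, for each split, find the best tour for each vehicle:
  {stop 1} + {stop 2, stop 3, stop 4, stop 5, stop 6}: 58 + 66 = 124
  {stop 2} + {stop 1, stop 3, stop 4, stop 5, stop 6}: 16 + 68 = 84
  {stop 1, stop 2} + {stop 3, stop 4, stop 5, stop 6}: 58 + 66 = 124
  {stop 3} + {stop 1, stop 2, stop 4, stop 5, stop 6}: 22 + 68 = 90
  {stop 1, stop 3} + {stop 2, stop 4, stop 5, stop 6}: 60 + 66 = 126
  {stop 2, stop 3} + {stop 1, stop 4, stop 5, stop 6}: 36 + 68 = 104
  … (31 splits in total)
Best: vehicle 1 Depot → stop 2 → Depot = 16; vehicle 2 Depot → stop 5 → stop 3 → stop 4 → stop 1 → stop 6 → Depot = 68; combined 84.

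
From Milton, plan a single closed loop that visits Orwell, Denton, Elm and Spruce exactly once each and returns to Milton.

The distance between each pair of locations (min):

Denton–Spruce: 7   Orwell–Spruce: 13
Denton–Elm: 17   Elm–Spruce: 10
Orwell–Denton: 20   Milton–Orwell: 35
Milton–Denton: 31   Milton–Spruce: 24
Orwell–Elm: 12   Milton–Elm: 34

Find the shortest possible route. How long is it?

Shortest round trip = 95 min.

Milton-Orwell-Denton-Elm-Spruce-Milton: 35+20+17+10+24 = 106
Milton-Orwell-Denton-Spruce-Elm-Milton: 35+20+7+10+34 = 106
Milton-Orwell-Elm-Denton-Spruce-Milton: 35+12+17+7+24 = 95
Milton-Orwell-Elm-Spruce-Denton-Milton: 35+12+10+7+31 = 95
Milton-Orwell-Spruce-Denton-Elm-Milton: 35+13+7+17+34 = 106
Milton-Orwell-Spruce-Elm-Denton-Milton: 35+13+10+17+31 = 106
Milton-Denton-Orwell-Elm-Spruce-Milton: 31+20+12+10+24 = 97
Milton-Denton-Orwell-Spruce-Elm-Milton: 31+20+13+10+34 = 108
Milton-Denton-Elm-Orwell-Spruce-Milton: 31+17+12+13+24 = 97
Milton-Denton-Spruce-Orwell-Elm-Milton: 31+7+13+12+34 = 97
Milton-Elm-Orwell-Denton-Spruce-Milton: 34+12+20+7+24 = 97
Milton-Elm-Denton-Orwell-Spruce-Milton: 34+17+20+13+24 = 108
The minimum is 95.
One optimal route: Milton → Orwell → Elm → Denton → Spruce → Milton (or its reverse).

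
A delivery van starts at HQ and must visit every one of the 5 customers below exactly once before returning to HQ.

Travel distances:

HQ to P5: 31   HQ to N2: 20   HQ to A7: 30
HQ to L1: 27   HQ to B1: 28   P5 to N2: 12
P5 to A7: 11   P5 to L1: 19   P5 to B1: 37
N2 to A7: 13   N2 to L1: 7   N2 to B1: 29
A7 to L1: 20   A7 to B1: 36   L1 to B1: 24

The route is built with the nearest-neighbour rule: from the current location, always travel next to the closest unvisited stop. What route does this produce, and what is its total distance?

At HQ the remaining stops are N2 20, L1 27, B1 28, A7 30, P5 31; go to N2.
At N2 the remaining stops are L1 7, P5 12, A7 13, B1 29; go to L1.
At L1 the remaining stops are P5 19, A7 20, B1 24; go to P5.
At P5 the remaining stops are A7 11, B1 37; go to A7.
At A7 the remaining stops are B1 36; go to B1.
Return B1→HQ: 28.
Total = 20 + 7 + 19 + 11 + 36 + 28 = 121.

Total distance 121 via the nearest-neighbour route HQ → N2 → L1 → P5 → A7 → B1 → HQ.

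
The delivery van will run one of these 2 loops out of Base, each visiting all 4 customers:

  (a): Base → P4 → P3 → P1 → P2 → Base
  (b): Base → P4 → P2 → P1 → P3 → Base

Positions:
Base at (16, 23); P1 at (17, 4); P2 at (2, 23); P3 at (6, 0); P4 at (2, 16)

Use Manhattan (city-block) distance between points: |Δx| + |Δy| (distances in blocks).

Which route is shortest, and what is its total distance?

(a): 21 + 20 + 15 + 34 + 14 = 104
(b): 21 + 7 + 34 + 15 + 33 = 110

Shortest is (a), total 104 blocks.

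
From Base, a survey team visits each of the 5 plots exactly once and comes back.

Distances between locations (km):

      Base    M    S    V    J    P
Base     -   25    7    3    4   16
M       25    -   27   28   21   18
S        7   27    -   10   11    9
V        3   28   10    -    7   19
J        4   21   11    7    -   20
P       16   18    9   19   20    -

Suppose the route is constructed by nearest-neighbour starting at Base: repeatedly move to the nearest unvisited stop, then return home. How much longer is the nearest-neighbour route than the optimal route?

From Base: V=3, J=4, S=7, P=16, M=25 → choose V (3).
From V: J=7, S=10, P=19, M=28 → choose J (7).
From J: S=11, P=20, M=21 → choose S (11).
From S: P=9, M=27 → choose P (9).
From P: M=18 → choose M (18).
NN route Base → V → J → S → P → M → Base costs 73.
Optimal: Base → S → P → M → J → V → Base costs 65 (by enumerating all 60 distinct tours).
Excess = 73 − 65 = 8.

The nearest-neighbour route is 8 km longer than optimal.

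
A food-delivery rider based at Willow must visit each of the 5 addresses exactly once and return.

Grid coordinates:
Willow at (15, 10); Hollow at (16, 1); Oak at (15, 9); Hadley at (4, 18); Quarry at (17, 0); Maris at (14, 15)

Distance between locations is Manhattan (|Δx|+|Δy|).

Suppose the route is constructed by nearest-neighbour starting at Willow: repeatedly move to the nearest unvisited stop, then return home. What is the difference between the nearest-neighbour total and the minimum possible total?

Excess over optimum: 2.

From Willow: Oak=1, Maris=6, Hollow=10, Quarry=12, Hadley=19 → choose Oak (1).
From Oak: Maris=7, Hollow=9, Quarry=11, Hadley=20 → choose Maris (7).
From Maris: Hadley=13, Hollow=16, Quarry=18 → choose Hadley (13).
From Hadley: Hollow=29, Quarry=31 → choose Hollow (29).
From Hollow: Quarry=2 → choose Quarry (2).
NN route Willow → Oak → Maris → Hadley → Hollow → Quarry → Willow costs 64.
Optimal: Willow → Hollow → Quarry → Oak → Hadley → Maris → Willow costs 62 (by enumerating all 60 distinct tours).
Excess = 64 − 62 = 2.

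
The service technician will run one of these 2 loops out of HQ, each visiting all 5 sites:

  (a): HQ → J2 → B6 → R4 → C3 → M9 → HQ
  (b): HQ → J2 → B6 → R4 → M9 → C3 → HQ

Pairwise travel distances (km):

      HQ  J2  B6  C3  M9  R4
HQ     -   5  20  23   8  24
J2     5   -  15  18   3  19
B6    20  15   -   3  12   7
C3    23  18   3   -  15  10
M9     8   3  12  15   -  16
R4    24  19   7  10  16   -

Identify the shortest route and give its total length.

60 km — (a) is the shortest.

(a): 5 + 15 + 7 + 10 + 15 + 8 = 60
(b): 5 + 15 + 7 + 16 + 15 + 23 = 81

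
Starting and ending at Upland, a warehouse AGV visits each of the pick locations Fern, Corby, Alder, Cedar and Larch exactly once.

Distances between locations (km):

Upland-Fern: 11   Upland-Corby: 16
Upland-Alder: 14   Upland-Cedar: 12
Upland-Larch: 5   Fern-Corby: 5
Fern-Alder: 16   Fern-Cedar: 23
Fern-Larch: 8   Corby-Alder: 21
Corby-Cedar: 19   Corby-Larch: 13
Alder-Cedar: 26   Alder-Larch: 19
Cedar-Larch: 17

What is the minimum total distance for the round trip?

Shortest round trip = 76 km.

There are 60 distinct closed tours to check (reversals are equivalent).
Upland→Fern→Corby→Alder→Cedar→Larch→Upland: 11+5+21+26+17+5 = 85
Upland→Fern→Corby→Alder→Larch→Cedar→Upland: 11+5+21+19+17+12 = 85
Upland→Fern→Corby→Cedar→Alder→Larch→Upland: 11+5+19+26+19+5 = 85
Upland→Fern→Corby→Cedar→Larch→Alder→Upland: 11+5+19+17+19+14 = 85
Upland→Fern→Corby→Larch→Alder→Cedar→Upland: 11+5+13+19+26+12 = 86
Upland→Fern→Corby→Larch→Cedar→Alder→Upland: 11+5+13+17+26+14 = 86
Upland→Fern→Alder→Corby→Cedar→Larch→Upland: 11+16+21+19+17+5 = 89
Upland→Fern→Alder→Corby→Larch→Cedar→Upland: 11+16+21+13+17+12 = 90
Upland→Fern→Alder→Cedar→Corby→Larch→Upland: 11+16+26+19+13+5 = 90
Upland→Fern→Alder→Cedar→Larch→Corby→Upland: 11+16+26+17+13+16 = 99
Upland→Fern→Alder→Larch→Corby→Cedar→Upland: 11+16+19+13+19+12 = 90
Upland→Fern→Alder→Larch→Cedar→Corby→Upland: 11+16+19+17+19+16 = 98
Upland→Fern→Cedar→Corby→Alder→Larch→Upland: 11+23+19+21+19+5 = 98
Upland→Fern→Cedar→Corby→Larch→Alder→Upland: 11+23+19+13+19+14 = 99
… (46 more)
Upland→Alder→Fern→Corby→Cedar→Larch→Upland: 14+16+5+19+17+5 = 76  ← best
The minimum is 76.
One optimal route: Upland → Alder → Fern → Corby → Cedar → Larch → Upland (or its reverse).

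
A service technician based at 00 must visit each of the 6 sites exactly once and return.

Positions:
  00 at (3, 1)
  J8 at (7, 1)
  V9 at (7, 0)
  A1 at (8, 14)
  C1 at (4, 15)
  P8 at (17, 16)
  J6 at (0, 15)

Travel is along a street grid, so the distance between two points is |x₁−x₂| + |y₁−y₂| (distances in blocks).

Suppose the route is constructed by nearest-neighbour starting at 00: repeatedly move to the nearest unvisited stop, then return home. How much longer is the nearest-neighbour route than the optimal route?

The nearest-neighbour route is 10 blocks longer than optimal.

00: J8=4, V9=5, C1=15, J6=17, A1=18, P8=29 ⇒ J8
J8: V9=1, A1=14, C1=17, J6=21, P8=25 ⇒ V9
V9: A1=15, C1=18, J6=22, P8=26 ⇒ A1
A1: C1=5, J6=9, P8=11 ⇒ C1
C1: J6=4, P8=14 ⇒ J6
J6: P8=18 ⇒ P8
NN route 00 → J8 → V9 → A1 → C1 → J6 → P8 → 00 costs 76.
Optimal: 00 → J8 → V9 → A1 → P8 → C1 → J6 → 00 costs 66 (by enumerating all 360 distinct tours).
Excess = 76 − 66 = 10.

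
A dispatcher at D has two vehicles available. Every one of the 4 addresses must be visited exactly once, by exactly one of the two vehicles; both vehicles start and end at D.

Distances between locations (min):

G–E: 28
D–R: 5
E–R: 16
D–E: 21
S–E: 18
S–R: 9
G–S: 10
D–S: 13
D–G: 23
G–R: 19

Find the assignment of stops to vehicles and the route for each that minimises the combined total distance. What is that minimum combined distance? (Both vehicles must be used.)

Try each way of splitting the stops between the two vehicles (each non-empty) and, for each split, find the best tour for each vehicle:
  {G} + {S, E, R}: 46 + 52 = 98
  {S} + {G, E, R}: 26 + 72 = 98
  {G, S} + {E, R}: 46 + 42 = 88
  {E} + {G, S, R}: 42 + 47 = 89
  {G, E} + {S, R}: 72 + 27 = 99
  {S, E} + {G, R}: 52 + 47 = 99
  … (7 splits in total)
  {G, S, E} + {R}: 72 + 10 = 82  ← best
Best: vehicle 1 D → G → S → E → D = 72; vehicle 2 D → R → D = 10; combined 82.

Minimum combined distance: 82 min.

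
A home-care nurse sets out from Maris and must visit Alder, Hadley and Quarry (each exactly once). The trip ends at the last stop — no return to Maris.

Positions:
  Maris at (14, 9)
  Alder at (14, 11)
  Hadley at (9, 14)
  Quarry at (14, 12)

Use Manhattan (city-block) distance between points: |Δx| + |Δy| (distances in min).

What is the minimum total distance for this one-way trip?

There are 3! = 6 possible orderings.
Maris → Alder → Hadley → Quarry: 2+8+7 = 17
Maris → Alder → Quarry → Hadley: 2+1+7 = 10
Maris → Hadley → Alder → Quarry: 10+8+1 = 19
Maris → Hadley → Quarry → Alder: 10+7+1 = 18
Maris → Quarry → Alder → Hadley: 3+1+8 = 12
Maris → Quarry → Hadley → Alder: 3+7+8 = 18
The minimum is 10.
One shortest path: Maris → Alder → Quarry → Hadley.

Shortest open route: 10 min.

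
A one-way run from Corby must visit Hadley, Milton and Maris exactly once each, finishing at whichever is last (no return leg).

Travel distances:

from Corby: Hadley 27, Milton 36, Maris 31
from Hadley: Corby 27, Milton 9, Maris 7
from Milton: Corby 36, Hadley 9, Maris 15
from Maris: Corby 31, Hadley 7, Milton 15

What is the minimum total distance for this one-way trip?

Minimum one-way distance = 47.

There are 3! = 6 possible orderings.
Corby→Hadley→Milton→Maris: 27+9+15 = 51
Corby→Hadley→Maris→Milton: 27+7+15 = 49
Corby→Milton→Hadley→Maris: 36+9+7 = 52
Corby→Milton→Maris→Hadley: 36+15+7 = 58
Corby→Maris→Hadley→Milton: 31+7+9 = 47
Corby→Maris→Milton→Hadley: 31+15+9 = 55
The minimum is 47.
One shortest path: Corby → Maris → Hadley → Milton.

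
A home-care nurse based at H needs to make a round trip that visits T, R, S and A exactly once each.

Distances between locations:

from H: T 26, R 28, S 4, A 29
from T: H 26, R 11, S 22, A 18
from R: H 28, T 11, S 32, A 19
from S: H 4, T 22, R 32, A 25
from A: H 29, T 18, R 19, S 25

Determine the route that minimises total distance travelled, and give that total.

85 — the shortest possible round trip.

With 4 stops there are 4!/2 = 12 distinct round trips (a route and its reverse cost the same).
H → T → R → S → A → H: 26+11+32+25+29 = 123
H → T → R → A → S → H: 26+11+19+25+4 = 85
H → T → S → R → A → H: 26+22+32+19+29 = 128
H → T → S → A → R → H: 26+22+25+19+28 = 120
H → T → A → R → S → H: 26+18+19+32+4 = 99
H → T → A → S → R → H: 26+18+25+32+28 = 129
H → R → T → S → A → H: 28+11+22+25+29 = 115
H → R → T → A → S → H: 28+11+18+25+4 = 86
H → R → S → T → A → H: 28+32+22+18+29 = 129
H → R → A → T → S → H: 28+19+18+22+4 = 91
H → S → T → R → A → H: 4+22+11+19+29 = 85
H → S → R → T → A → H: 4+32+11+18+29 = 94
The minimum is 85.
One optimal route: H → T → R → A → S → H (or its reverse).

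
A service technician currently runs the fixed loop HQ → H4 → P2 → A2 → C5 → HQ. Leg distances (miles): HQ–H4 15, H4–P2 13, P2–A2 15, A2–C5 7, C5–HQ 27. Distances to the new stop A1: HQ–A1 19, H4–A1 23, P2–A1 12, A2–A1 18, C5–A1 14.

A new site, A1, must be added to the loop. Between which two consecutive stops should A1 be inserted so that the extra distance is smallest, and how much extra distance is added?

Adding 6 miles by placing A1 on the C5–HQ leg.

Insertion cost between consecutive stops i–j is d(i,A1) + d(A1,j) − d(i,j):
  between HQ and H4: 19 + 23 − 15 = 27
  between H4 and P2: 23 + 12 − 13 = 22
  between P2 and A2: 12 + 18 − 15 = 15
  between A2 and C5: 18 + 14 − 7 = 25
  between C5 and HQ: 14 + 19 − 27 = 6
Cheapest insertion is between C5 and HQ, adding 6.
New total = 77 + 6 = 83.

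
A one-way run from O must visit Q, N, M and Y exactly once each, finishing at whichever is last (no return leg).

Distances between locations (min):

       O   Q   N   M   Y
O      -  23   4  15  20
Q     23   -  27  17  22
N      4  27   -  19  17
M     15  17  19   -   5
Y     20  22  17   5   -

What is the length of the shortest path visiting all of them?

There are 4! = 24 possible orderings.
O - Q - N - M - Y: 23+27+19+5 = 74
O - Q - N - Y - M: 23+27+17+5 = 72
O - Q - M - N - Y: 23+17+19+17 = 76
O - Q - M - Y - N: 23+17+5+17 = 62
O - Q - Y - N - M: 23+22+17+19 = 81
O - Q - Y - M - N: 23+22+5+19 = 69
O - N - Q - M - Y: 4+27+17+5 = 53
O - N - Q - Y - M: 4+27+22+5 = 58
O - N - M - Q - Y: 4+19+17+22 = 62
O - N - M - Y - Q: 4+19+5+22 = 50
O - N - Y - Q - M: 4+17+22+17 = 60
O - N - Y - M - Q: 4+17+5+17 = 43
O - M - Q - N - Y: 15+17+27+17 = 76
O - M - Q - Y - N: 15+17+22+17 = 71
… (10 more)
The minimum is 43.
One shortest path: O → N → Y → M → Q.

Minimum one-way distance = 43 min.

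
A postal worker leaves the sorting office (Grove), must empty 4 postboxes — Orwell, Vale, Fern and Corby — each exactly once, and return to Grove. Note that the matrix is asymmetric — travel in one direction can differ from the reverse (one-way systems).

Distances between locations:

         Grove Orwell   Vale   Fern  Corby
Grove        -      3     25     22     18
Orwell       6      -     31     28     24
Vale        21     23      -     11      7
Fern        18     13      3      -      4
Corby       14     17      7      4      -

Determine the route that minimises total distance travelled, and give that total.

Grove - Orwell - Vale - Fern - Corby - Grove: 3+31+11+4+14 = 63
Grove - Orwell - Vale - Corby - Fern - Grove: 3+31+7+4+18 = 63
Grove - Orwell - Fern - Vale - Corby - Grove: 3+28+3+7+14 = 55
Grove - Orwell - Fern - Corby - Vale - Grove: 3+28+4+7+21 = 63
Grove - Orwell - Corby - Vale - Fern - Grove: 3+24+7+11+18 = 63
Grove - Orwell - Corby - Fern - Vale - Grove: 3+24+4+3+21 = 55
Grove - Vale - Orwell - Fern - Corby - Grove: 25+23+28+4+14 = 94
Grove - Vale - Orwell - Corby - Fern - Grove: 25+23+24+4+18 = 94
Grove - Vale - Fern - Orwell - Corby - Grove: 25+11+13+24+14 = 87
Grove - Vale - Fern - Corby - Orwell - Grove: 25+11+4+17+6 = 63
Grove - Vale - Corby - Orwell - Fern - Grove: 25+7+17+28+18 = 95
Grove - Vale - Corby - Fern - Orwell - Grove: 25+7+4+13+6 = 55
Grove - Fern - Orwell - Vale - Corby - Grove: 22+13+31+7+14 = 87
Grove - Fern - Orwell - Corby - Vale - Grove: 22+13+24+7+21 = 87
… (10 more)
Grove - Corby - Fern - Vale - Orwell - Grove: 18+4+3+23+6 = 54  ← best
The minimum is 54.
One optimal route: Grove → Corby → Fern → Vale → Orwell → Grove.

Shortest round trip = 54.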